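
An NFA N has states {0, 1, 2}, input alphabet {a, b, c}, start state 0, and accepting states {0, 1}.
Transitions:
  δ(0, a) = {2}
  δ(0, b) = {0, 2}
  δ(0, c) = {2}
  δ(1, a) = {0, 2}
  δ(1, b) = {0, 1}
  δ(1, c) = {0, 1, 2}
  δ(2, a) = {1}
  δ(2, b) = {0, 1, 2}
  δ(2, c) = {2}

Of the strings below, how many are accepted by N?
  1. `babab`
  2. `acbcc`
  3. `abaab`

`babab`: accepted
`acbcc`: accepted
`abaab`: accepted

3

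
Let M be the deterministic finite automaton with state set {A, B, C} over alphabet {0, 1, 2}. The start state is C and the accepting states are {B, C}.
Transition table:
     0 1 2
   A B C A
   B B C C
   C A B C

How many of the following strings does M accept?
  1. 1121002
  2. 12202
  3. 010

1

1121002: accepted
12202: rejected
010: rejected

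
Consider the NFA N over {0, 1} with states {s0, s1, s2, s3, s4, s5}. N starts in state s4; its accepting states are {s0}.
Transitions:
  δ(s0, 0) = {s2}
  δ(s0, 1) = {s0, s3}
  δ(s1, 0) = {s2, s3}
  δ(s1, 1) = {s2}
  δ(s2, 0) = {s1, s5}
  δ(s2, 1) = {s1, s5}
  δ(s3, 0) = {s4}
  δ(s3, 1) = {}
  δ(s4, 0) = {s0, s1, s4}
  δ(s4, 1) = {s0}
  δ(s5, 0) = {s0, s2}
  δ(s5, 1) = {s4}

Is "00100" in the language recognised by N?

accepted

Start: {s4}
read 0: {s0, s1, s4}
read 0: {s0, s1, s2, s3, s4}
read 1: {s0, s1, s2, s3, s5}
read 0: {s0, s1, s2, s3, s4, s5}
read 0: {s0, s1, s2, s3, s4, s5}
Reachable ∩ accepting = {s0} — nonempty.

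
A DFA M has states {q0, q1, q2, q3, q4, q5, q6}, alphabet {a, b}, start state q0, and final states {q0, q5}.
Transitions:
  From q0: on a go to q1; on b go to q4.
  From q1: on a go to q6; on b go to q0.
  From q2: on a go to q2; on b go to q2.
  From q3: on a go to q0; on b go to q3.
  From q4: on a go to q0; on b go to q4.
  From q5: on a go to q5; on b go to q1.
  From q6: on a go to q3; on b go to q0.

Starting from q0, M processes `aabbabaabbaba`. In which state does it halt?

q0 --a--> q1
q1 --a--> q6
q6 --b--> q0
q0 --b--> q4
q4 --a--> q0
q0 --b--> q4
q4 --a--> q0
q0 --a--> q1
q1 --b--> q0
q0 --b--> q4
q4 --a--> q0
q0 --b--> q4
q4 --a--> q0

q0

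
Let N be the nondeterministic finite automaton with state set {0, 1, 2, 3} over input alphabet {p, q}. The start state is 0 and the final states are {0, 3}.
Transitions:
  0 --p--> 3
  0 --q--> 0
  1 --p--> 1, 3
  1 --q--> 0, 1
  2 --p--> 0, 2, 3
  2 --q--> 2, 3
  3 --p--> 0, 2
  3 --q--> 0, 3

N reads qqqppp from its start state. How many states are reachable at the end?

Start: {0}
read q: {0}
read q: {0}
read q: {0}
read p: {3}
read p: {0, 2}
read p: {0, 2, 3}
Final reachable set {0, 2, 3} has 3 states.

3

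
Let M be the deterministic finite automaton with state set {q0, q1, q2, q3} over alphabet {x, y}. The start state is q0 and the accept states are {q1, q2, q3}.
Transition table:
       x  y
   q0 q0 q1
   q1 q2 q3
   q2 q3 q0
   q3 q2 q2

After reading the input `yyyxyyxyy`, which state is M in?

q0 --y--> q1
q1 --y--> q3
q3 --y--> q2
q2 --x--> q3
q3 --y--> q2
q2 --y--> q0
q0 --x--> q0
q0 --y--> q1
q1 --y--> q3

q3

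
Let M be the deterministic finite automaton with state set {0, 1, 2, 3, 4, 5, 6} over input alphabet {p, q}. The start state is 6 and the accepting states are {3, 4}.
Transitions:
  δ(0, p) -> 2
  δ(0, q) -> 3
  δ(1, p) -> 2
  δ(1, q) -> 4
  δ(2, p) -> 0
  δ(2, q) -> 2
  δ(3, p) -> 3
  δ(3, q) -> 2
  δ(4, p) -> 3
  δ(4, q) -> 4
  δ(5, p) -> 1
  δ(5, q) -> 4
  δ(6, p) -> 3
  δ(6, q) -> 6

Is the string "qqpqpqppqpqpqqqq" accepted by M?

rejected

6 --q--> 6
6 --q--> 6
6 --p--> 3
3 --q--> 2
2 --p--> 0
0 --q--> 3
3 --p--> 3
3 --p--> 3
3 --q--> 2
2 --p--> 0
0 --q--> 3
3 --p--> 3
3 --q--> 2
2 --q--> 2
2 --q--> 2
2 --q--> 2
End in state 2, which is not an accepting state.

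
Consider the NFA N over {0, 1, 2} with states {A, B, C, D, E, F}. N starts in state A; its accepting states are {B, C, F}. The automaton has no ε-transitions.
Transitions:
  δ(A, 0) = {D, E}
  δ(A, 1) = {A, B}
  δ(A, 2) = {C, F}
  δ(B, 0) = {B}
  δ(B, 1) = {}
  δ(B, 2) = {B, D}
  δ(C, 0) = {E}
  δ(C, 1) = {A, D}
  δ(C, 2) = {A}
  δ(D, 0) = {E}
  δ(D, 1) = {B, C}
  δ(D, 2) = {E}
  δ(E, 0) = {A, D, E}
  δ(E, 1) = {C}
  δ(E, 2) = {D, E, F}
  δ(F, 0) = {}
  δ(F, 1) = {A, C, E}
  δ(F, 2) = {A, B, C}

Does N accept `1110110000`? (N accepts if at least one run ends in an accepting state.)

Start: {A}
read 1: {A, B}
read 1: {A, B}
read 1: {A, B}
read 0: {B, D, E}
read 1: {B, C}
read 1: {A, D}
read 0: {D, E}
read 0: {A, D, E}
read 0: {A, D, E}
read 0: {A, D, E}
Reachable ∩ accepting = {} — empty.

rejected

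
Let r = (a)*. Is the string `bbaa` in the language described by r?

no

bbaa cannot be split into zero or more pieces each matching a.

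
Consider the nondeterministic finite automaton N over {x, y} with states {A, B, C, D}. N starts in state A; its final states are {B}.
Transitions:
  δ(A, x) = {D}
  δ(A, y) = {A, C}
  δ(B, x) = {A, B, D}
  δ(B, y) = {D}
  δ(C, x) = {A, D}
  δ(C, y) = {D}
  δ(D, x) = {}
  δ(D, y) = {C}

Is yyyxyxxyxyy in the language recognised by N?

Start: {A}
read y: {A, C}
read y: {A, C, D}
read y: {A, C, D}
read x: {A, D}
read y: {A, C}
read x: {A, D}
read x: {D}
read y: {C}
read x: {A, D}
read y: {A, C}
read y: {A, C, D}
Reachable ∩ accepting = {} — empty.

rejected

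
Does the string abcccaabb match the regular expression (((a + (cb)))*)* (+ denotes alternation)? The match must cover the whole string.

no

abcccaabb cannot be split into zero or more pieces each matching ((a+(cb)))*.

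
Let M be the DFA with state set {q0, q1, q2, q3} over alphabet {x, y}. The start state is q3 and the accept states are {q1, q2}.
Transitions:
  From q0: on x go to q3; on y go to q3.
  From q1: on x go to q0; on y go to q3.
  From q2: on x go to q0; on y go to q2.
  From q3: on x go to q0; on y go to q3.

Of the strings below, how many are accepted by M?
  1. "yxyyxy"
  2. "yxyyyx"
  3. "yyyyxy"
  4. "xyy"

"yxyyxy": rejected
"yxyyyx": rejected
"yyyyxy": rejected
"xyy": rejected

0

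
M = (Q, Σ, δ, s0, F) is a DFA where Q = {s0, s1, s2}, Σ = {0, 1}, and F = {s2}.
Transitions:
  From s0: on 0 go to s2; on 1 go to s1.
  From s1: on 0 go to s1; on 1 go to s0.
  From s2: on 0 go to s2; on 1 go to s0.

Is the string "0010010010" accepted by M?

s0 --0--> s2
s2 --0--> s2
s2 --1--> s0
s0 --0--> s2
s2 --0--> s2
s2 --1--> s0
s0 --0--> s2
s2 --0--> s2
s2 --1--> s0
s0 --0--> s2
End in state s2, which is an accepting state.

accepted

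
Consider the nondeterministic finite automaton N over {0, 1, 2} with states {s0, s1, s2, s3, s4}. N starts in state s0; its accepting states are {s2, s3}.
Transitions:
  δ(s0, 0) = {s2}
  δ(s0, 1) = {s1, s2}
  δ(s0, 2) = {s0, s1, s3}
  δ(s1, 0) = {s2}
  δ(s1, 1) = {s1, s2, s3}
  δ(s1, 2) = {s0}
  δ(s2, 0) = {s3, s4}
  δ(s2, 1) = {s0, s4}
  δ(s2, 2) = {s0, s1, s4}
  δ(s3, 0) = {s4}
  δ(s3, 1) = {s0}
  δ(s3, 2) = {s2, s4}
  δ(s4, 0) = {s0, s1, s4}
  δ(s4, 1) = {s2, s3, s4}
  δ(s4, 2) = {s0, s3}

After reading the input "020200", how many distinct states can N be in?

5

Start: {s0}
read 0: {s2}
read 2: {s0, s1, s4}
read 0: {s0, s1, s2, s4}
read 2: {s0, s1, s3, s4}
read 0: {s0, s1, s2, s4}
read 0: {s0, s1, s2, s3, s4}
Final reachable set {s0, s1, s2, s3, s4} has 5 states.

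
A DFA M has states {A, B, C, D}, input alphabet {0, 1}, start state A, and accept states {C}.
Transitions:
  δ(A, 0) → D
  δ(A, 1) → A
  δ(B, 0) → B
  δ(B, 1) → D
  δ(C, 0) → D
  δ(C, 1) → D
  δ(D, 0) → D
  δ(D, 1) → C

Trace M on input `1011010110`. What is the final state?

D

A --1--> A
A --0--> D
D --1--> C
C --1--> D
D --0--> D
D --1--> C
C --0--> D
D --1--> C
C --1--> D
D --0--> D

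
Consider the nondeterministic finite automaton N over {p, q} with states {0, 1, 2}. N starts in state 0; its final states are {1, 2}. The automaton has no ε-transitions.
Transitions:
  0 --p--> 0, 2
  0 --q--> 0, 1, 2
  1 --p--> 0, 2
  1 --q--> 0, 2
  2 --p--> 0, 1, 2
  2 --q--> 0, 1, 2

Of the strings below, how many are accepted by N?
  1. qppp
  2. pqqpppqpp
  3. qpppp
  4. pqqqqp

4

qppp: accepted
pqqpppqpp: accepted
qpppp: accepted
pqqqqp: accepted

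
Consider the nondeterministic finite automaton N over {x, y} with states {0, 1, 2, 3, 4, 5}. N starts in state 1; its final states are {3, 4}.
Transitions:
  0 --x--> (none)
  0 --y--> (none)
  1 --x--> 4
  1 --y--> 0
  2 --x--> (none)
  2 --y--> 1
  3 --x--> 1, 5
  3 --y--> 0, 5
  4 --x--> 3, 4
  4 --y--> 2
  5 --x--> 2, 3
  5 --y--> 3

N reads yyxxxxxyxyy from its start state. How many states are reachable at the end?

0

Start: {1}
read y: {0}
read y: {}
The reachable set is empty and stays empty for the remaining 9 symbols.
Final reachable set {} has 0 states.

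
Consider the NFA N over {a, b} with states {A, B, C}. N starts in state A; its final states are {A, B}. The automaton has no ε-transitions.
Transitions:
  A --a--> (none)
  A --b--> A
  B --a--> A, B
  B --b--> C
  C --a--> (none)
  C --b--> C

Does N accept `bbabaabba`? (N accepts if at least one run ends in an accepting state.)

rejected

Start: {A}
read b: {A}
read b: {A}
read a: {}
The reachable set is empty and stays empty for the remaining 6 symbols.
Reachable ∩ accepting = {} — empty.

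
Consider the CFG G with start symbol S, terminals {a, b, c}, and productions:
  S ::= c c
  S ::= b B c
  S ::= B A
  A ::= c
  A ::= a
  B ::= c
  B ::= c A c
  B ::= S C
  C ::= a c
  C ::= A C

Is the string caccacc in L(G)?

yes

S ⇒ BA ⇒ SCA ⇒ BACA ⇒ cACA ⇒ caCA ⇒ caACA ⇒ cacCA ⇒ cacACA ⇒ caccCA ⇒ caccacA ⇒ caccacc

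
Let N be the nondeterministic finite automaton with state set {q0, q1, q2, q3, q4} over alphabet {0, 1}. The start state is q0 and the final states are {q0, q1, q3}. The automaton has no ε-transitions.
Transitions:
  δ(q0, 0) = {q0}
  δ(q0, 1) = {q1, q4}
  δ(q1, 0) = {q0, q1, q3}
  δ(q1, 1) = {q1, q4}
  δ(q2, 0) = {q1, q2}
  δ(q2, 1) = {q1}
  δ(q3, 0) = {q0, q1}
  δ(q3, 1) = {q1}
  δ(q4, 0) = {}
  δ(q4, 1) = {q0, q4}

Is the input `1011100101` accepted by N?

Start: {q0}
read 1: {q1, q4}
read 0: {q0, q1, q3}
read 1: {q1, q4}
read 1: {q0, q1, q4}
read 1: {q0, q1, q4}
read 0: {q0, q1, q3}
read 0: {q0, q1, q3}
read 1: {q1, q4}
read 0: {q0, q1, q3}
read 1: {q1, q4}
Reachable ∩ accepting = {q1} — nonempty.

accepted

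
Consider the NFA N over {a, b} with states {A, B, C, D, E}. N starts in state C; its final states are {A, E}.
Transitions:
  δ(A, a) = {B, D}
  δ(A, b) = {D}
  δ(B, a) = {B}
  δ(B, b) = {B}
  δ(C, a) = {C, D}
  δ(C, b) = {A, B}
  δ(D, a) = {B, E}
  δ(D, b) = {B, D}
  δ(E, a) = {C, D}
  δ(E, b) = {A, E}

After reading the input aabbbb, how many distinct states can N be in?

4

Start: {C}
read a: {C, D}
read a: {B, C, D, E}
read b: {A, B, D, E}
read b: {A, B, D, E}
read b: {A, B, D, E}
read b: {A, B, D, E}
Final reachable set {A, B, D, E} has 4 states.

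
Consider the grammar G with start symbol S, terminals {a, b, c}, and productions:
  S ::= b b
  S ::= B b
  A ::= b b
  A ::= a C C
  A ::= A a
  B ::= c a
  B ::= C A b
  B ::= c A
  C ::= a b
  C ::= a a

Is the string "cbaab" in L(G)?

no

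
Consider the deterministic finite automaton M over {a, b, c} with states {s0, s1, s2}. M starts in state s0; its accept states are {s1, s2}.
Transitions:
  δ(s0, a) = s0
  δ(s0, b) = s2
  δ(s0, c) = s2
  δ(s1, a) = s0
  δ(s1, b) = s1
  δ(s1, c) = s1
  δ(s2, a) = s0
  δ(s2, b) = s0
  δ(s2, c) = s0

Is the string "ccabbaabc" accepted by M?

rejected

s0 --c--> s2
s2 --c--> s0
s0 --a--> s0
s0 --b--> s2
s2 --b--> s0
s0 --a--> s0
s0 --a--> s0
s0 --b--> s2
s2 --c--> s0
End in state s0, which is not an accepting state.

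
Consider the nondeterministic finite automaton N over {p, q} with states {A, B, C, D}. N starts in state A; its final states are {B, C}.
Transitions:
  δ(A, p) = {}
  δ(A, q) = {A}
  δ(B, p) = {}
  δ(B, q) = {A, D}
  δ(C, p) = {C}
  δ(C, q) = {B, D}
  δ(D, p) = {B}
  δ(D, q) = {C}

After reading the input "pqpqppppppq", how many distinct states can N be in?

Start: {A}
read p: {}
The reachable set is empty and stays empty for the remaining 10 symbols.
Final reachable set {} has 0 states.

0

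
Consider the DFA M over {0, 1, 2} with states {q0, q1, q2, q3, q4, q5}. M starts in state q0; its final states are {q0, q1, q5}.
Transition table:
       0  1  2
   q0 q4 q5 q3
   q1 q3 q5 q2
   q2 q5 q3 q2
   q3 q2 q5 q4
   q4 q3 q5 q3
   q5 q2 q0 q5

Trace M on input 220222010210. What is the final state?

q2

q0 --2--> q3
q3 --2--> q4
q4 --0--> q3
q3 --2--> q4
q4 --2--> q3
q3 --2--> q4
q4 --0--> q3
q3 --1--> q5
q5 --0--> q2
q2 --2--> q2
q2 --1--> q3
q3 --0--> q2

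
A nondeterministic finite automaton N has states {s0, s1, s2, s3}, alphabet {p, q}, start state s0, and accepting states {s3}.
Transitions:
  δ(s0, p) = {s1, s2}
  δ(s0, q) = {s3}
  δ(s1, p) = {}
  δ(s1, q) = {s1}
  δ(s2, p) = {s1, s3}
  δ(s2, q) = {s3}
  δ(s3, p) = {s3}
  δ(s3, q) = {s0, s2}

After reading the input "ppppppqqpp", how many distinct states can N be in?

1

Start: {s0}
read p: {s1, s2}
read p: {s1, s3}
read p: {s3}
read p: {s3}
read p: {s3}
read p: {s3}
read q: {s0, s2}
read q: {s3}
read p: {s3}
read p: {s3}
Final reachable set {s3} has 1 state.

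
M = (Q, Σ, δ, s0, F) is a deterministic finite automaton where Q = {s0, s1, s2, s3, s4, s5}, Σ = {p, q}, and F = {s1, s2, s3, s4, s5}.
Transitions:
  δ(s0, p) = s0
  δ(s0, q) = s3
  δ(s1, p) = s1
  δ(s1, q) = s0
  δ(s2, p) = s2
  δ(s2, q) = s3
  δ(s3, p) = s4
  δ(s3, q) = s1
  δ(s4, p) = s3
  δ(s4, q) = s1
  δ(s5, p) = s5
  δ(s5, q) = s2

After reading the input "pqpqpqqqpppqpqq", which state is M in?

s0 --p--> s0
s0 --q--> s3
s3 --p--> s4
s4 --q--> s1
s1 --p--> s1
s1 --q--> s0
s0 --q--> s3
s3 --q--> s1
s1 --p--> s1
s1 --p--> s1
s1 --p--> s1
s1 --q--> s0
s0 --p--> s0
s0 --q--> s3
s3 --q--> s1

s1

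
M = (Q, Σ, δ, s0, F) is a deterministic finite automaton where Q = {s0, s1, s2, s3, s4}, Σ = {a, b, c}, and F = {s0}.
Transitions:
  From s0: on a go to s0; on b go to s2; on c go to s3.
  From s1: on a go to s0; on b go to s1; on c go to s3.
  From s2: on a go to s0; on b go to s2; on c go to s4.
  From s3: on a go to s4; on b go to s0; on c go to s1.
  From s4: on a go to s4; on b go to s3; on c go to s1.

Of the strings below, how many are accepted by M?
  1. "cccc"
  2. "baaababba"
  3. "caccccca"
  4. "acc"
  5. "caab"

"cccc": rejected
"baaababba": accepted
"caccccca": accepted
"acc": rejected
"caab": rejected

2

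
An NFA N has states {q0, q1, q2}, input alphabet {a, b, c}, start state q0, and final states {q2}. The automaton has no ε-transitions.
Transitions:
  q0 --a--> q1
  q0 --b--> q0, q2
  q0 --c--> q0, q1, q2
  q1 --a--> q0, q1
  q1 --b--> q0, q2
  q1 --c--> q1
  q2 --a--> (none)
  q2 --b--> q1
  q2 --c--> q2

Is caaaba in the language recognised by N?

rejected

Start: {q0}
read c: {q0, q1, q2}
read a: {q0, q1}
read a: {q0, q1}
read a: {q0, q1}
read b: {q0, q2}
read a: {q1}
Reachable ∩ accepting = {} — empty.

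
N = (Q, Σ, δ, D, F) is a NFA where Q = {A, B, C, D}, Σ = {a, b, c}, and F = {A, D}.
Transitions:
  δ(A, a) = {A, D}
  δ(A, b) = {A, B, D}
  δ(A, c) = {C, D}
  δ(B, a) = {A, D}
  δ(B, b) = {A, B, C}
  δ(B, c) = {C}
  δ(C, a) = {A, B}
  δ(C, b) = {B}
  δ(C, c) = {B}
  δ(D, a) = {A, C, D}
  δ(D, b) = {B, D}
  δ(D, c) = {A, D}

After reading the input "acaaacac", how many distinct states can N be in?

Start: {D}
read a: {A, C, D}
read c: {A, B, C, D}
read a: {A, B, C, D}
read a: {A, B, C, D}
read a: {A, B, C, D}
read c: {A, B, C, D}
read a: {A, B, C, D}
read c: {A, B, C, D}
Final reachable set {A, B, C, D} has 4 states.

4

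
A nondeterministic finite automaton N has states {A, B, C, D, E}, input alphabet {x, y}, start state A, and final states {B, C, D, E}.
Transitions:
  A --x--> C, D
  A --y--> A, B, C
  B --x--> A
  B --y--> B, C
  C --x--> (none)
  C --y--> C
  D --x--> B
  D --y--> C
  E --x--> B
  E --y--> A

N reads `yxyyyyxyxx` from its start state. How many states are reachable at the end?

3

Start: {A}
read y: {A, B, C}
read x: {A, C, D}
read y: {A, B, C}
read y: {A, B, C}
read y: {A, B, C}
read y: {A, B, C}
read x: {A, C, D}
read y: {A, B, C}
read x: {A, C, D}
read x: {B, C, D}
Final reachable set {B, C, D} has 3 states.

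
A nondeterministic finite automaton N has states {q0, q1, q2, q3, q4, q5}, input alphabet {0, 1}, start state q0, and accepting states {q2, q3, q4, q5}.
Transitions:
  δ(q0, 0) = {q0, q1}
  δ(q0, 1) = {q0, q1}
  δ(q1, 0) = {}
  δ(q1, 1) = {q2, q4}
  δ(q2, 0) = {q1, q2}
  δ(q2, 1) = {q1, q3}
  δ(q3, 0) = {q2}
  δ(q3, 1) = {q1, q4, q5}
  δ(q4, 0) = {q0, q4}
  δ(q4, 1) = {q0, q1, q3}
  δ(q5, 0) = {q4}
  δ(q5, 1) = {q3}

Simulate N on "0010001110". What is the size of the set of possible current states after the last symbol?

4

Start: {q0}
read 0: {q0, q1}
read 0: {q0, q1}
read 1: {q0, q1, q2, q4}
read 0: {q0, q1, q2, q4}
read 0: {q0, q1, q2, q4}
read 0: {q0, q1, q2, q4}
read 1: {q0, q1, q2, q3, q4}
read 1: {q0, q1, q2, q3, q4, q5}
read 1: {q0, q1, q2, q3, q4, q5}
read 0: {q0, q1, q2, q4}
Final reachable set {q0, q1, q2, q4} has 4 states.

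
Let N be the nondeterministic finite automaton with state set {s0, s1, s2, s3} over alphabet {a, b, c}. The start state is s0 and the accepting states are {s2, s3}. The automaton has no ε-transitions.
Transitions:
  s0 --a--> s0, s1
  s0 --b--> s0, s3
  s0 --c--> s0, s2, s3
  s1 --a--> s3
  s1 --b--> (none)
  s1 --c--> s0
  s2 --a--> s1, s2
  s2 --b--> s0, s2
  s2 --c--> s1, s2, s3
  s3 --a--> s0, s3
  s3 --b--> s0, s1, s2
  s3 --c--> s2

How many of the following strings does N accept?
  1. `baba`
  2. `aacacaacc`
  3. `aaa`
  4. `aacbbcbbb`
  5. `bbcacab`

5

`baba`: accepted
`aacacaacc`: accepted
`aaa`: accepted
`aacbbcbbb`: accepted
`bbcacab`: accepted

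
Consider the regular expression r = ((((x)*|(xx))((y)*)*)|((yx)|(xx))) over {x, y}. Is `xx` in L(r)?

yes

The left alternative (((x)*|(xx))((y)*)*) matches xx.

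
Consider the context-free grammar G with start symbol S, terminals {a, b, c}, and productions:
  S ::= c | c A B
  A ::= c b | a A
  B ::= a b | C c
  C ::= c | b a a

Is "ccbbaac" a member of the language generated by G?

S ⇒ cAB ⇒ ccbB ⇒ ccbCc ⇒ ccbbaac

yes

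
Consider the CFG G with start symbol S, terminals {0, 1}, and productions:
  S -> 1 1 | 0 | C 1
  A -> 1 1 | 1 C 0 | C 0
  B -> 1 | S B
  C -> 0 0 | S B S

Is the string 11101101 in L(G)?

yes

S ⇒ C1 ⇒ SBS1 ⇒ C1BS1 ⇒ SBS1BS1 ⇒ 11BS1BS1 ⇒ 111S1BS1 ⇒ 11101BS1 ⇒ 111011S1 ⇒ 11101101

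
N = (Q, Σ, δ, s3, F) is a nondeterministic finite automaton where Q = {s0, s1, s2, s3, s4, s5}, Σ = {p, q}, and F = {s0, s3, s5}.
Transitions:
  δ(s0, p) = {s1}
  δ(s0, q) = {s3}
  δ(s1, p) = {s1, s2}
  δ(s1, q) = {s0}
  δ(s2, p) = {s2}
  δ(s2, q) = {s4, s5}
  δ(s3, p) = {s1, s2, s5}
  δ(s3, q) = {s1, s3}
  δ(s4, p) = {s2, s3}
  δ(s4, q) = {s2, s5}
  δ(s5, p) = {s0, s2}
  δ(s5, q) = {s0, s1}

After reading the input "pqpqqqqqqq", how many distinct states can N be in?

5

Start: {s3}
read p: {s1, s2, s5}
read q: {s0, s1, s4, s5}
read p: {s0, s1, s2, s3}
read q: {s0, s1, s3, s4, s5}
read q: {s0, s1, s2, s3, s5}
read q: {s0, s1, s3, s4, s5}
read q: {s0, s1, s2, s3, s5}
read q: {s0, s1, s3, s4, s5}
read q: {s0, s1, s2, s3, s5}
read q: {s0, s1, s3, s4, s5}
Final reachable set {s0, s1, s3, s4, s5} has 5 states.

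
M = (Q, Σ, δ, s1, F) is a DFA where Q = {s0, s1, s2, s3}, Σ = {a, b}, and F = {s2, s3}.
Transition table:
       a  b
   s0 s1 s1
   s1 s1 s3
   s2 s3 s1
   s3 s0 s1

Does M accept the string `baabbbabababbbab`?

accepted

s1 --b--> s3
s3 --a--> s0
s0 --a--> s1
s1 --b--> s3
s3 --b--> s1
s1 --b--> s3
s3 --a--> s0
s0 --b--> s1
s1 --a--> s1
s1 --b--> s3
s3 --a--> s0
s0 --b--> s1
s1 --b--> s3
s3 --b--> s1
s1 --a--> s1
s1 --b--> s3
End in state s3, which is an accepting state.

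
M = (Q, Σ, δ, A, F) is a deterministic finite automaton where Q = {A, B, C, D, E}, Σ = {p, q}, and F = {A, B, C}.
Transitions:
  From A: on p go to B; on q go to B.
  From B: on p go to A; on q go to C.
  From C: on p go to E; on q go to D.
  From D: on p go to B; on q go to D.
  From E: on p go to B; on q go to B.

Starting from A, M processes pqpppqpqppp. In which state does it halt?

A

A --p--> B
B --q--> C
C --p--> E
E --p--> B
B --p--> A
A --q--> B
B --p--> A
A --q--> B
B --p--> A
A --p--> B
B --p--> A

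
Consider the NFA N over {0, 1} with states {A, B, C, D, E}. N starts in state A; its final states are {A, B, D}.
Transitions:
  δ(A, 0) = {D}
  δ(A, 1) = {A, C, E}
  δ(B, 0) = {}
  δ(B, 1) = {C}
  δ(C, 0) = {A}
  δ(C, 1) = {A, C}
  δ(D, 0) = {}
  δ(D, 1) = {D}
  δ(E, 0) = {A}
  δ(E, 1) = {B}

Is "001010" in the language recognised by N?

Start: {A}
read 0: {D}
read 0: {}
The reachable set is empty and stays empty for the remaining 4 symbols.
Reachable ∩ accepting = {} — empty.

rejected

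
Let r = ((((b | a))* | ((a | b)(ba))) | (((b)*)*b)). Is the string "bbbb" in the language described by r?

The left alternative (((b|a))*|((a|b)(ba))) matches bbbb.

yes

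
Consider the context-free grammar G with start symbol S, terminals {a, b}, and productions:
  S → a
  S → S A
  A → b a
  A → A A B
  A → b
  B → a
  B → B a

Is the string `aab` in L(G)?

no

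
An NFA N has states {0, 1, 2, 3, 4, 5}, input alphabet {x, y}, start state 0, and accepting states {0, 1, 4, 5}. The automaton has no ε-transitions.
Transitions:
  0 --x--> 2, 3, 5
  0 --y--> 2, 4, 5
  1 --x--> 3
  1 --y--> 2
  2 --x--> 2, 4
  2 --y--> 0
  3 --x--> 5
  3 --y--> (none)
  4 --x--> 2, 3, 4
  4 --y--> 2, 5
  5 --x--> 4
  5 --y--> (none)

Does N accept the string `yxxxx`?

accepted

Start: {0}
read y: {2, 4, 5}
read x: {2, 3, 4}
read x: {2, 3, 4, 5}
read x: {2, 3, 4, 5}
read x: {2, 3, 4, 5}
Reachable ∩ accepting = {4, 5} — nonempty.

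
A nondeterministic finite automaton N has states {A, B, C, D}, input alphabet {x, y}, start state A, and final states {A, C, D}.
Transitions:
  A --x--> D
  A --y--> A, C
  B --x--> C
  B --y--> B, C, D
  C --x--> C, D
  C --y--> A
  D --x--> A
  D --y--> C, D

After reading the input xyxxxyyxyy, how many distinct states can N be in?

Start: {A}
read x: {D}
read y: {C, D}
read x: {A, C, D}
read x: {A, C, D}
read x: {A, C, D}
read y: {A, C, D}
read y: {A, C, D}
read x: {A, C, D}
read y: {A, C, D}
read y: {A, C, D}
Final reachable set {A, C, D} has 3 states.

3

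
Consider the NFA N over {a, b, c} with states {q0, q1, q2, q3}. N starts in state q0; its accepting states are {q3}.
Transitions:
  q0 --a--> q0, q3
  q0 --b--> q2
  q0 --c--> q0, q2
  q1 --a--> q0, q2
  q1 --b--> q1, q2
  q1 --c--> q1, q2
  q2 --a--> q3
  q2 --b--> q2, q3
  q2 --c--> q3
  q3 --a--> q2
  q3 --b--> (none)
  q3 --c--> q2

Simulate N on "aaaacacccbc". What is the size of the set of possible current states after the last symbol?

2

Start: {q0}
read a: {q0, q3}
read a: {q0, q2, q3}
read a: {q0, q2, q3}
read a: {q0, q2, q3}
read c: {q0, q2, q3}
read a: {q0, q2, q3}
read c: {q0, q2, q3}
read c: {q0, q2, q3}
read c: {q0, q2, q3}
read b: {q2, q3}
read c: {q2, q3}
Final reachable set {q2, q3} has 2 states.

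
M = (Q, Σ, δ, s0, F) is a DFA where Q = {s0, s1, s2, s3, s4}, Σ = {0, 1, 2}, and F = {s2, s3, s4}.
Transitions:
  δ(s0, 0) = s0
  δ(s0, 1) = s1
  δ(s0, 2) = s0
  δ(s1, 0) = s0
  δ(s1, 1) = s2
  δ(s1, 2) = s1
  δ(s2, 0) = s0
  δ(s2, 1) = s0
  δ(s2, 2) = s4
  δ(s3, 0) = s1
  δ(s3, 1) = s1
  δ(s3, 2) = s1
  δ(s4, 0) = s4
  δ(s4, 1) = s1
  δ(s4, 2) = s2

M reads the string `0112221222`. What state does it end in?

s0 --0--> s0
s0 --1--> s1
s1 --1--> s2
s2 --2--> s4
s4 --2--> s2
s2 --2--> s4
s4 --1--> s1
s1 --2--> s1
s1 --2--> s1
s1 --2--> s1

s1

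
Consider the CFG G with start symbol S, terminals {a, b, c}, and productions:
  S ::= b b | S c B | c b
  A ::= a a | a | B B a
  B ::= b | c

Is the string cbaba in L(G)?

no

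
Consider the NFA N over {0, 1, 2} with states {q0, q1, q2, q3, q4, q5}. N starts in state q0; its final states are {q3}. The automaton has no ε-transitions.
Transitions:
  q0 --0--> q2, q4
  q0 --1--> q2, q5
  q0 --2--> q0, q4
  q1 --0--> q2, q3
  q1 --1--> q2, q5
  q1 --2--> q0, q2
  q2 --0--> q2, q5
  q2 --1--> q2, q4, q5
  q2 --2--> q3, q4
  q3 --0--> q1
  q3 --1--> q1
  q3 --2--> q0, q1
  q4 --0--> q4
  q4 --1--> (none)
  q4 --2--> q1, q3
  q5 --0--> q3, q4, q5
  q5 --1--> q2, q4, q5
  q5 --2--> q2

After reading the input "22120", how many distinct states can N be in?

4

Start: {q0}
read 2: {q0, q4}
read 2: {q0, q1, q3, q4}
read 1: {q1, q2, q5}
read 2: {q0, q2, q3, q4}
read 0: {q1, q2, q4, q5}
Final reachable set {q1, q2, q4, q5} has 4 states.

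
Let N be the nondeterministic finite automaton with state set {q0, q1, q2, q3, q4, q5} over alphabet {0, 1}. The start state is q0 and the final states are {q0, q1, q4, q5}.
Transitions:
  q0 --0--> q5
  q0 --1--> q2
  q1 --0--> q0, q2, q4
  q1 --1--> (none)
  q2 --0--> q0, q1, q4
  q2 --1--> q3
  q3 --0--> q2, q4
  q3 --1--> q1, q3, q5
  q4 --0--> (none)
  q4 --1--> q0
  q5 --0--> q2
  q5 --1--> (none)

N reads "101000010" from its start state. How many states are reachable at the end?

Start: {q0}
read 1: {q2}
read 0: {q0, q1, q4}
read 1: {q0, q2}
read 0: {q0, q1, q4, q5}
read 0: {q0, q2, q4, q5}
read 0: {q0, q1, q2, q4, q5}
read 0: {q0, q1, q2, q4, q5}
read 1: {q0, q2, q3}
read 0: {q0, q1, q2, q4, q5}
Final reachable set {q0, q1, q2, q4, q5} has 5 states.

5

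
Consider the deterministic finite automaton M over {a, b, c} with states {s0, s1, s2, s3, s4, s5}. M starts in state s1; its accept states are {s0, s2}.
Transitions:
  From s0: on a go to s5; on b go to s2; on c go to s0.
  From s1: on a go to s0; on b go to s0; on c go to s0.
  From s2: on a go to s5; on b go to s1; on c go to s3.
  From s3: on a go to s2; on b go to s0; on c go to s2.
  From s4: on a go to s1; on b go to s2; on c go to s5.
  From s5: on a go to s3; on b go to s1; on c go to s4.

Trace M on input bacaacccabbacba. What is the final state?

s5

s1 --b--> s0
s0 --a--> s5
s5 --c--> s4
s4 --a--> s1
s1 --a--> s0
s0 --c--> s0
s0 --c--> s0
s0 --c--> s0
s0 --a--> s5
s5 --b--> s1
s1 --b--> s0
s0 --a--> s5
s5 --c--> s4
s4 --b--> s2
s2 --a--> s5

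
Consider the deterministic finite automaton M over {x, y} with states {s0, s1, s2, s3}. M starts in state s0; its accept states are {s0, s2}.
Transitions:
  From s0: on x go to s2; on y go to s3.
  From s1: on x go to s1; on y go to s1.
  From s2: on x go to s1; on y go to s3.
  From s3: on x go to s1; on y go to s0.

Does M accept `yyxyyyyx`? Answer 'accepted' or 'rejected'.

s0 --y--> s3
s3 --y--> s0
s0 --x--> s2
s2 --y--> s3
s3 --y--> s0
s0 --y--> s3
s3 --y--> s0
s0 --x--> s2
End in state s2, which is an accepting state.

accepted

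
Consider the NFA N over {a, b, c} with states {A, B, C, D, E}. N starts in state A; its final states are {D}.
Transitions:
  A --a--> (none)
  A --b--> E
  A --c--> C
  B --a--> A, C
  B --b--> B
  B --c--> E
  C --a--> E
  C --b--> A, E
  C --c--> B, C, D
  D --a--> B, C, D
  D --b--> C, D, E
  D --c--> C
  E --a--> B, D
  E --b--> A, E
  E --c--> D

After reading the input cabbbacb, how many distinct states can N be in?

Start: {A}
read c: {C}
read a: {E}
read b: {A, E}
read b: {A, E}
read b: {A, E}
read a: {B, D}
read c: {C, E}
read b: {A, E}
Final reachable set {A, E} has 2 states.

2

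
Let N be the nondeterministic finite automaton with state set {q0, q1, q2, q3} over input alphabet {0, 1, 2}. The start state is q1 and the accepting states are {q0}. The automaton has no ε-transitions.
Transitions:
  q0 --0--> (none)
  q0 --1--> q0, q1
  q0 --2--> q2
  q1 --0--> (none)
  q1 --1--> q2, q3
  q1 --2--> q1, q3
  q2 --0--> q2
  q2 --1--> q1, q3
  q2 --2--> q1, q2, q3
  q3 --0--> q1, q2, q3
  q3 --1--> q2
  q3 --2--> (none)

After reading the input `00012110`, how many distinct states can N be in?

Start: {q1}
read 0: {}
The reachable set is empty and stays empty for the remaining 7 symbols.
Final reachable set {} has 0 states.

0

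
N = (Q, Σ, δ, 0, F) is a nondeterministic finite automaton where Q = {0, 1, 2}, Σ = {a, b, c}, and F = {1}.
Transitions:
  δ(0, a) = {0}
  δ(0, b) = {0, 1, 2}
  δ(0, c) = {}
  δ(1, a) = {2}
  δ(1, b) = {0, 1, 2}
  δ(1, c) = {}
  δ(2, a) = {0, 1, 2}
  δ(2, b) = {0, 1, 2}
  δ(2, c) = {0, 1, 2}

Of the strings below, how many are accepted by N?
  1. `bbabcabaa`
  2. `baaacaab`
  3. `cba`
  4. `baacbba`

3

`bbabcabaa`: accepted
`baaacaab`: accepted
`cba`: rejected
`baacbba`: accepted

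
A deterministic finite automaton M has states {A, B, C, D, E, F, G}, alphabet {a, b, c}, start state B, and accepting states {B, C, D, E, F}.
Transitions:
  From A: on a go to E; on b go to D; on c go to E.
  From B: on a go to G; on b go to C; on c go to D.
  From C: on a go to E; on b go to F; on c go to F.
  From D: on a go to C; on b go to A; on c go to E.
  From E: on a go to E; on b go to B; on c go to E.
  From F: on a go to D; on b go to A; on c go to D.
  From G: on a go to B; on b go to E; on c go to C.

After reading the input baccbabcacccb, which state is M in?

B --b--> C
C --a--> E
E --c--> E
E --c--> E
E --b--> B
B --a--> G
G --b--> E
E --c--> E
E --a--> E
E --c--> E
E --c--> E
E --c--> E
E --b--> B

B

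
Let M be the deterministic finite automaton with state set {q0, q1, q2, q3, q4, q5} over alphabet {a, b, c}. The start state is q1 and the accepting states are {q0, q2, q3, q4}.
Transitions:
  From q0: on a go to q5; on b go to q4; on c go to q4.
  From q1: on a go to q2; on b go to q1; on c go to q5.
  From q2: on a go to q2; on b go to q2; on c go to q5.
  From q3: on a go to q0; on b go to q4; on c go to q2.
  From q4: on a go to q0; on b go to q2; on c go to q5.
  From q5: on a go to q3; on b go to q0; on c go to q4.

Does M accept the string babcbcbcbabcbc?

q1 --b--> q1
q1 --a--> q2
q2 --b--> q2
q2 --c--> q5
q5 --b--> q0
q0 --c--> q4
q4 --b--> q2
q2 --c--> q5
q5 --b--> q0
q0 --a--> q5
q5 --b--> q0
q0 --c--> q4
q4 --b--> q2
q2 --c--> q5
End in state q5, which is not an accepting state.

rejected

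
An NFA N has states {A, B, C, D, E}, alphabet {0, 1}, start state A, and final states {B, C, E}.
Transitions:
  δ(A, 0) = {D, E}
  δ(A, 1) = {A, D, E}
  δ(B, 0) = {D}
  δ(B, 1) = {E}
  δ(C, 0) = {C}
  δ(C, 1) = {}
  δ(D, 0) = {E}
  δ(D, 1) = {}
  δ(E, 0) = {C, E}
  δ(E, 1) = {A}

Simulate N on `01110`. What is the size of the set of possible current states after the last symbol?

Start: {A}
read 0: {D, E}
read 1: {A}
read 1: {A, D, E}
read 1: {A, D, E}
read 0: {C, D, E}
Final reachable set {C, D, E} has 3 states.

3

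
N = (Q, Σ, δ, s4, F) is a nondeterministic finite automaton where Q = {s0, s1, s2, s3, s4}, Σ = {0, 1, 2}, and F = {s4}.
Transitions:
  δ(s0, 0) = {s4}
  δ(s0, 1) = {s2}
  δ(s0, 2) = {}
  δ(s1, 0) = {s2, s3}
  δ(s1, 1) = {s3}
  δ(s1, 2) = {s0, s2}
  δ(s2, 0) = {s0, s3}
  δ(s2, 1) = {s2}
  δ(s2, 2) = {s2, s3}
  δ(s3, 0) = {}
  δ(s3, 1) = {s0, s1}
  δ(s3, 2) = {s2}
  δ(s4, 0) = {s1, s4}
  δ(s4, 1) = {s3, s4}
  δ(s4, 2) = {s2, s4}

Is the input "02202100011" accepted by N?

Start: {s4}
read 0: {s1, s4}
read 2: {s0, s2, s4}
read 2: {s2, s3, s4}
read 0: {s0, s1, s3, s4}
read 2: {s0, s2, s4}
read 1: {s2, s3, s4}
read 0: {s0, s1, s3, s4}
read 0: {s1, s2, s3, s4}
read 0: {s0, s1, s2, s3, s4}
read 1: {s0, s1, s2, s3, s4}
read 1: {s0, s1, s2, s3, s4}
Reachable ∩ accepting = {s4} — nonempty.

accepted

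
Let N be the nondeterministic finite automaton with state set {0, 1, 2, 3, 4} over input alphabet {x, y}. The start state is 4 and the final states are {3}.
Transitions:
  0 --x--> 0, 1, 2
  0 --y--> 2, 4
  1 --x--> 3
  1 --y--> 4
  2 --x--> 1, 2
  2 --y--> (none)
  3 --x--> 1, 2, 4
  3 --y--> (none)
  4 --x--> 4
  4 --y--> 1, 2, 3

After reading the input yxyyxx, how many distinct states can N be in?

4

Start: {4}
read y: {1, 2, 3}
read x: {1, 2, 3, 4}
read y: {1, 2, 3, 4}
read y: {1, 2, 3, 4}
read x: {1, 2, 3, 4}
read x: {1, 2, 3, 4}
Final reachable set {1, 2, 3, 4} has 4 states.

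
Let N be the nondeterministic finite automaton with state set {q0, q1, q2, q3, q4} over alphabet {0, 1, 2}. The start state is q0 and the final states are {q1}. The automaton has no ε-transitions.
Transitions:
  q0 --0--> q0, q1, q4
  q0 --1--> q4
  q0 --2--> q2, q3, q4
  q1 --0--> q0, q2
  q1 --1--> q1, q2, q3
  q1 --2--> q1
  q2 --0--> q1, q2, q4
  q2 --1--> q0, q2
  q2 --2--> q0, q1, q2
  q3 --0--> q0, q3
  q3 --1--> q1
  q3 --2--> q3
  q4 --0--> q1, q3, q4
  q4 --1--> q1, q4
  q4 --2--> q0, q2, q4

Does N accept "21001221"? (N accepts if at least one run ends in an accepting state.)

accepted

Start: {q0}
read 2: {q2, q3, q4}
read 1: {q0, q1, q2, q4}
read 0: {q0, q1, q2, q3, q4}
read 0: {q0, q1, q2, q3, q4}
read 1: {q0, q1, q2, q3, q4}
read 2: {q0, q1, q2, q3, q4}
read 2: {q0, q1, q2, q3, q4}
read 1: {q0, q1, q2, q3, q4}
Reachable ∩ accepting = {q1} — nonempty.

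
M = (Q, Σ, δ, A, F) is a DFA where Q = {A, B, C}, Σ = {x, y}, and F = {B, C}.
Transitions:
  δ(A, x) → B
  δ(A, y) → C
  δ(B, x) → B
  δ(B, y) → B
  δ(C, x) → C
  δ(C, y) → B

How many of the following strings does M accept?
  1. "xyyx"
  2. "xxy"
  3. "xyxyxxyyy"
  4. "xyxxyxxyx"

4

"xyyx": accepted
"xxy": accepted
"xyxyxxyyy": accepted
"xyxxyxxyx": accepted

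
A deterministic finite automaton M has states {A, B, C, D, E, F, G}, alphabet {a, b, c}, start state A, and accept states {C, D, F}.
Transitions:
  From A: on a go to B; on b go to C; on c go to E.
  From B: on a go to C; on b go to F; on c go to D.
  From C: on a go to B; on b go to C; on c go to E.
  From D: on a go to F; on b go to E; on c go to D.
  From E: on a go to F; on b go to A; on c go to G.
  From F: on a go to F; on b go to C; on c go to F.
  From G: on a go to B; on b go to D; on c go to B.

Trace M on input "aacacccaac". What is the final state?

F

A --a--> B
B --a--> C
C --c--> E
E --a--> F
F --c--> F
F --c--> F
F --c--> F
F --a--> F
F --a--> F
F --c--> F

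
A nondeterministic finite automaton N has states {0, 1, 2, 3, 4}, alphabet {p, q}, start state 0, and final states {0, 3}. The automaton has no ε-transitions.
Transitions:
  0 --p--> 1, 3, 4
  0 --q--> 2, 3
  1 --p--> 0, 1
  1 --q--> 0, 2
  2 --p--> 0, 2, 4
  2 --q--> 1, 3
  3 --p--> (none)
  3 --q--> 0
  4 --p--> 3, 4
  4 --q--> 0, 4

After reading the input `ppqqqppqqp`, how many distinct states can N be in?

Start: {0}
read p: {1, 3, 4}
read p: {0, 1, 3, 4}
read q: {0, 2, 3, 4}
read q: {0, 1, 2, 3, 4}
read q: {0, 1, 2, 3, 4}
read p: {0, 1, 2, 3, 4}
read p: {0, 1, 2, 3, 4}
read q: {0, 1, 2, 3, 4}
read q: {0, 1, 2, 3, 4}
read p: {0, 1, 2, 3, 4}
Final reachable set {0, 1, 2, 3, 4} has 5 states.

5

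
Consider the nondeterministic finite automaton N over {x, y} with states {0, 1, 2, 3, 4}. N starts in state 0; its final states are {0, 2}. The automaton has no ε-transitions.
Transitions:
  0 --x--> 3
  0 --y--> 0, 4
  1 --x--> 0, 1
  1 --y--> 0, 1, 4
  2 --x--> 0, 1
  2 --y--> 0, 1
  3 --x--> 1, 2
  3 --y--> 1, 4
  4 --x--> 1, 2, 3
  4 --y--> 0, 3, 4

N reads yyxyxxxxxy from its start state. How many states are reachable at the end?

Start: {0}
read y: {0, 4}
read y: {0, 3, 4}
read x: {1, 2, 3}
read y: {0, 1, 4}
read x: {0, 1, 2, 3}
read x: {0, 1, 2, 3}
read x: {0, 1, 2, 3}
read x: {0, 1, 2, 3}
read x: {0, 1, 2, 3}
read y: {0, 1, 4}
Final reachable set {0, 1, 4} has 3 states.

3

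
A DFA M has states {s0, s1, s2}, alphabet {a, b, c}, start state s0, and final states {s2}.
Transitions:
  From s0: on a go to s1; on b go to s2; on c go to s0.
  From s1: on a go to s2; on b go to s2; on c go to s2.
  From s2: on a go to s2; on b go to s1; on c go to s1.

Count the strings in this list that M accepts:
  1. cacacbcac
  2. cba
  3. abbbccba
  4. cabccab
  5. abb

2

cacacbcac: rejected
cba: accepted
abbbccba: accepted
cabccab: rejected
abb: rejected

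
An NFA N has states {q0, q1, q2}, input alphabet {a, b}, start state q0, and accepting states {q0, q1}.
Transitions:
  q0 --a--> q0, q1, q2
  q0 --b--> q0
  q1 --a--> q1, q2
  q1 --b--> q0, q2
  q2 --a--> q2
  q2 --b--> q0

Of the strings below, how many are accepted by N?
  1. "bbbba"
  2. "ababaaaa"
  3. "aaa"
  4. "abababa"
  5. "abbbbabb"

5

"bbbba": accepted
"ababaaaa": accepted
"aaa": accepted
"abababa": accepted
"abbbbabb": accepted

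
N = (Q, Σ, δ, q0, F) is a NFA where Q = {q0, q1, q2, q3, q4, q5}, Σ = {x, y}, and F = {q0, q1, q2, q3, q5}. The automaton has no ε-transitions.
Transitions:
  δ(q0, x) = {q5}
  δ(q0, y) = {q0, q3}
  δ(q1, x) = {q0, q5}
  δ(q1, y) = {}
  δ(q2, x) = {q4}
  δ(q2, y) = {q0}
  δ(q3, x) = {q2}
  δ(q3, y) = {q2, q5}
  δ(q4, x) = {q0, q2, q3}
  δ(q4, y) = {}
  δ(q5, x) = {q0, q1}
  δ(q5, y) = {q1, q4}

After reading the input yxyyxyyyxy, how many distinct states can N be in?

Start: {q0}
read y: {q0, q3}
read x: {q2, q5}
read y: {q0, q1, q4}
read y: {q0, q3}
read x: {q2, q5}
read y: {q0, q1, q4}
read y: {q0, q3}
read y: {q0, q2, q3, q5}
read x: {q0, q1, q2, q4, q5}
read y: {q0, q1, q3, q4}
Final reachable set {q0, q1, q3, q4} has 4 states.

4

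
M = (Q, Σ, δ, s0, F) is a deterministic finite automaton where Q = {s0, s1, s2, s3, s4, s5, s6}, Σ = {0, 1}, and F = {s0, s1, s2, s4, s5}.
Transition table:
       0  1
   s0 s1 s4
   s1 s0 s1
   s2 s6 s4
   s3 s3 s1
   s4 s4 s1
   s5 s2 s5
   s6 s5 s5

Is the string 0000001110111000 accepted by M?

accepted

s0 --0--> s1
s1 --0--> s0
s0 --0--> s1
s1 --0--> s0
s0 --0--> s1
s1 --0--> s0
s0 --1--> s4
s4 --1--> s1
s1 --1--> s1
s1 --0--> s0
s0 --1--> s4
s4 --1--> s1
s1 --1--> s1
s1 --0--> s0
s0 --0--> s1
s1 --0--> s0
End in state s0, which is an accepting state.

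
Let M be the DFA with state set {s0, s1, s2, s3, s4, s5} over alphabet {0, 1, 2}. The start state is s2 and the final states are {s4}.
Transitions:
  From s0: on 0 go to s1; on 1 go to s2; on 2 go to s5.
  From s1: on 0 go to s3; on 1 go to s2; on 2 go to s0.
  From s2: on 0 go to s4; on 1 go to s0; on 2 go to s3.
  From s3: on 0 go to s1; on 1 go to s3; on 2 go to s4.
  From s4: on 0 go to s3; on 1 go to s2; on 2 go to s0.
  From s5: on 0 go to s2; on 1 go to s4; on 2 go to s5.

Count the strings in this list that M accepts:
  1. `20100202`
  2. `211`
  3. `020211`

1

`20100202`: accepted
`211`: rejected
`020211`: rejected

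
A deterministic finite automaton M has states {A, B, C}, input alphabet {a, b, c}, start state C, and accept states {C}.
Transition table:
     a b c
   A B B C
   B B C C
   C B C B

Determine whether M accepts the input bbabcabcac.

C --b--> C
C --b--> C
C --a--> B
B --b--> C
C --c--> B
B --a--> B
B --b--> C
C --c--> B
B --a--> B
B --c--> C
End in state C, which is an accepting state.

accepted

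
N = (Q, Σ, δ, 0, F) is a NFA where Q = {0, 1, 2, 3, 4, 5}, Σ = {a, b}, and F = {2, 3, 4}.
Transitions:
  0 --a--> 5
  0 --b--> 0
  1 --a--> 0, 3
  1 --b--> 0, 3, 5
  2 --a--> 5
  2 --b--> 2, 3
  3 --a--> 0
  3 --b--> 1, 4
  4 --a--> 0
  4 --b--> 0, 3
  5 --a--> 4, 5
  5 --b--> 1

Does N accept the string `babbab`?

Start: {0}
read b: {0}
read a: {5}
read b: {1}
read b: {0, 3, 5}
read a: {0, 4, 5}
read b: {0, 1, 3}
Reachable ∩ accepting = {3} — nonempty.

accepted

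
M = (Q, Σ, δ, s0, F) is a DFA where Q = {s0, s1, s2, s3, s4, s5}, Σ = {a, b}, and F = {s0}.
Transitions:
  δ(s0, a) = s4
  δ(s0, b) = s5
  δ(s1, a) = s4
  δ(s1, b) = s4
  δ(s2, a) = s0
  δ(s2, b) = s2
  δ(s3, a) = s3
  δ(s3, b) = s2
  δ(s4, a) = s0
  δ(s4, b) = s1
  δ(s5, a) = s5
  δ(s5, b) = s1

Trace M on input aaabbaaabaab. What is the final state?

s1

s0 --a--> s4
s4 --a--> s0
s0 --a--> s4
s4 --b--> s1
s1 --b--> s4
s4 --a--> s0
s0 --a--> s4
s4 --a--> s0
s0 --b--> s5
s5 --a--> s5
s5 --a--> s5
s5 --b--> s1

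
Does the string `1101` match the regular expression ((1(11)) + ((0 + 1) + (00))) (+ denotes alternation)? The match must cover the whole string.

no

Neither (1(11)) nor ((0+1)+(00)) matches 1101.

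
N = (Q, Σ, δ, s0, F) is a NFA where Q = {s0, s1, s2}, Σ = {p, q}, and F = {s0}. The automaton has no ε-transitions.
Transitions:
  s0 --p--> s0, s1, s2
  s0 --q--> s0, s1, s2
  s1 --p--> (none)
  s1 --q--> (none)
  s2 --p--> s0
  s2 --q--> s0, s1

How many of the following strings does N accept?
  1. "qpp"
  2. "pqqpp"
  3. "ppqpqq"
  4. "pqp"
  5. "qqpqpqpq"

"qpp": accepted
"pqqpp": accepted
"ppqpqq": accepted
"pqp": accepted
"qqpqpqpq": accepted

5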